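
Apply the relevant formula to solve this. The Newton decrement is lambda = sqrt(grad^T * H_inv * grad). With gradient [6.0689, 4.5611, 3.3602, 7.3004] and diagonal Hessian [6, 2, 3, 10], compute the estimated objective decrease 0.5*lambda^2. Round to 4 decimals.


Step 1: H is diagonal, so H^(-1) * g = [1.0115, 2.2806, 1.1201, 0.73].
Step 2: g^T H^(-1) g = sum_i g_i^2 / H_ii
  = (6.0689)^2/6 + (4.5611)^2/2 + (3.3602)^2/3 + (7.3004)^2/10
  = 6.1386 + 10.4018 + 3.7636 + 5.3296 = 25.6336
Step 3: Objective decrease = 0.5 * g^T H^(-1) g = 12.8168


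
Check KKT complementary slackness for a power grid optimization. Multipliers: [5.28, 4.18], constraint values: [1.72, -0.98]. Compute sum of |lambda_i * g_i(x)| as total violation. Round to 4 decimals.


KKT complementary slackness check:
lambda_1 * g_1 = 5.28 * 1.72 = 9.0816
lambda_2 * g_2 = 4.18 * -0.98 = -4.0964
Total violation = 9.0816 + 4.0964 = 13.178


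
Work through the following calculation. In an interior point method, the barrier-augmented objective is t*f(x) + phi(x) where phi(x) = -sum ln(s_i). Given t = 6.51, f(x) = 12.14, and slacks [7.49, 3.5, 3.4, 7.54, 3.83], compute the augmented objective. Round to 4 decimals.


Step 1: Compute log-barrier.
ln values: [2.0136, 1.2528, 1.2238, 2.0202, 1.3429]
phi = -(2.0136 + 1.2528 + 1.2238 + 2.0202 + 1.3429) = -7.8532
Step 2: Compute augmented objective.
t*f(x) = 6.51*12.14 = 79.0314
Total = 79.0314 - 7.8532 = 71.1782


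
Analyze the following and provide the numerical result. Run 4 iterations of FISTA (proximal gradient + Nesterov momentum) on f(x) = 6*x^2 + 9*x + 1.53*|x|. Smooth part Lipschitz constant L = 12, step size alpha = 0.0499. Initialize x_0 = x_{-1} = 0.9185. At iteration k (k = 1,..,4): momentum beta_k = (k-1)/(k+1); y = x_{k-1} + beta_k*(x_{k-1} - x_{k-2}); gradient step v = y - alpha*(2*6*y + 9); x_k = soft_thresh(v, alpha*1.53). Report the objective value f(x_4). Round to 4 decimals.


FISTA on f(x) = 6*x^2 + 9*x + 1.53*|x|
L = 12, alpha = 0.0499
Iteration 1: beta = 0.0, y = 0.9185 + 0.0*(0.9185 - 0.9185) = 0.9185
  grad(y) = 20.022, v = y - alpha*grad = -0.0806
  prox(v) = soft_thresh(-0.0806, 0.0763) = -0.0043
Iteration 2: beta = 0.3333, y = -0.0043 + 0.3333*(-0.0043 - 0.9185) = -0.3118
  grad(y) = 5.258, v = y - alpha*grad = -0.5742
  prox(v) = soft_thresh(-0.5742, 0.0763) = -0.4979
Iteration 3: beta = 0.5, y = -0.4979 + 0.5*(-0.4979 + 0.0043) = -0.7447
  grad(y) = 0.064, v = y - alpha*grad = -0.7479
  prox(v) = soft_thresh(-0.7479, 0.0763) = -0.6715
Iteration 4: beta = 0.6, y = -0.6715 + 0.6*(-0.6715 + 0.4979) = -0.7757
  grad(y) = -0.3085, v = y - alpha*grad = -0.7603
  prox(v) = soft_thresh(-0.7603, 0.0763) = -0.684
f(x_4) = 6*(-0.684)^2 + 9*(-0.684) + 1.53*|-0.684| = -2.3024


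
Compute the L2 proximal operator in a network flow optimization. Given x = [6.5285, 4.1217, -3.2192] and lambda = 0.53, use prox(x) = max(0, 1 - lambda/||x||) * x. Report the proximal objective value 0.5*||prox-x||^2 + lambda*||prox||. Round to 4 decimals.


Step 1: Compute ||x||.
||x|| = 8.365
Step 2: Compute scaling factor.
scale = max(0, 1 - 0.53/8.365) = 0.9366
Step 3: prox(x) = [6.1149, 3.8606, -3.0152]
||prox(x)|| = 7.835
Step 4: Proximal objective.
0.5*||prox-x||^2 = 0.1405
lambda*||prox|| = 4.1526
Total = 4.293


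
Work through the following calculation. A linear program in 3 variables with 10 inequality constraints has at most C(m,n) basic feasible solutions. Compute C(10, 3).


Each vertex corresponds to some choice of n active constraints out of m, so the number of vertices is at most C(m, n) = m! / (n!(m-n)!).
m = 10, n = 3
Numerator: 10 * 9 * 8
Denominator: 3! = 6
C(10, 3) = 120


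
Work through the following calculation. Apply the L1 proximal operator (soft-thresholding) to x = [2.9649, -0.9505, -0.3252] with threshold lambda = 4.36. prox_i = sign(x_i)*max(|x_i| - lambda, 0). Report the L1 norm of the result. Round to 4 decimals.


Soft-thresholding with lambda = 4.36:
prox(2.9649) = sign(2.9649)*max(|2.9649| - 4.36, 0) = 0.0
prox(-0.9505) = sign(-0.9505)*max(|-0.9505| - 4.36, 0) = 0.0
prox(-0.3252) = sign(-0.3252)*max(|-0.3252| - 4.36, 0) = 0.0
prox(x) = [0.0, 0.0, 0.0]
||prox(x)||_1 = 0.0 + 0.0 + 0.0 = 0.0


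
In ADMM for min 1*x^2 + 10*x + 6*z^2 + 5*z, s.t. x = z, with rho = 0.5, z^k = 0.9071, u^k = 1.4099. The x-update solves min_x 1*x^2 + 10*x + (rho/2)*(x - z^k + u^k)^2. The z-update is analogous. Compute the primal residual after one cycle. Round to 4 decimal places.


ADMM iteration with rho = 0.5, z^k = 0.9071, u^k = 1.4099
Step 1: x-update.
Minimize 1*x^2 + 10*x + (0.5/2)*(x - 0.9071 + 1.4099)^2
FOC: (2*1 + 0.5)*x = -10 + 0.5*(0.9071 - 1.4099)
x^{k+1} = -4.1006
Step 2: z-update.
Minimize 6*z^2 + 5*z + (0.5/2)*(-4.1006 - z + 1.4099)^2
FOC: (2*6 + 0.5)*z = -5 + 0.5*(-4.1006 + 1.4099)
z^{k+1} = -0.5076
Step 3: u-update.
u^{k+1} = 1.4099 - 4.1006 + 0.5076 = -2.183
Step 4: Primal residual = |-4.1006 + 0.5076| = 3.5929


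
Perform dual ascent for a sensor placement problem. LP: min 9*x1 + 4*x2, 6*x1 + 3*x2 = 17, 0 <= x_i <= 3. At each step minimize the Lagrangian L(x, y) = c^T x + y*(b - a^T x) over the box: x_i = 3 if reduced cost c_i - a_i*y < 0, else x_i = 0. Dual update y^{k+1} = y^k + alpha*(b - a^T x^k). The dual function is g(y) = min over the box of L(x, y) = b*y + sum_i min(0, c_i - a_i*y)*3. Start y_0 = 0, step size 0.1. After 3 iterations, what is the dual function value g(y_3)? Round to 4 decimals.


Dual ascent for LP: min 9*x1 + 4*x2, 6*x1 + 3*x2 = 17, 0 <= x_i <= 3
Step 1: y^k = 0.0, reduced costs: (9.0, 4.0)
  x^k = (0.0, 0.0), subgradient = b - a^T x = 17.0
  y^{k+1} = 0.0 + 0.1*17.0 = 1.7
Step 2: y^k = 1.7, reduced costs: (-1.2, -1.1)
  x^k = (3.0, 3.0), subgradient = b - a^T x = -10.0
  y^{k+1} = 1.7 + 0.1*-10.0 = 0.7
Step 3: y^k = 0.7, reduced costs: (4.8, 1.9)
  x^k = (0.0, 0.0), subgradient = b - a^T x = 17.0
  y^{k+1} = 0.7 + 0.1*17.0 = 2.4
Dual objective at y_3 = 2.4: reduced costs (-5.4, -3.2), box minimizer x = (3.0, 3.0)
g(y_3) = b*y + (c1 - a1*y)*x1 + (c2 - a2*y)*x2 = 17*2.4 + (-5.4)*3.0 + (-3.2)*3.0 = 40.8 - 16.2 - 9.6 = 15.0


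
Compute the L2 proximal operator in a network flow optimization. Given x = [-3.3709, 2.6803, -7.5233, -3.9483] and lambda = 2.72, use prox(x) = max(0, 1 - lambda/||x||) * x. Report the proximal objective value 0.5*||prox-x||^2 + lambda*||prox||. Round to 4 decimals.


Step 1: Compute ||x||.
||x|| = 9.5255
Step 2: Compute scaling factor.
scale = max(0, 1 - 2.72/9.5255) = 0.7145
Step 3: prox(x) = [-2.4083, 1.9149, -5.375, -2.8209]
||prox(x)|| = 6.8055
Step 4: Proximal objective.
0.5*||prox-x||^2 = 3.6992
lambda*||prox|| = 18.511
Total = 22.2103


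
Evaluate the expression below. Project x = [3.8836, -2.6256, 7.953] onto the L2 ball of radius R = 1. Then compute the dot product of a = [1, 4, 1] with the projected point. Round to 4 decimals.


Step 1: Compute ||x|| (intermediates to 6 decimals).
||x|| = sqrt(3.8836^2 + (-2.6256)^2 + 7.953^2) = 9.231811
Step 2: Project.
Since ||x|| > R, scale = R/||x|| = 1/9.231811 = 0.108321, proj(x) = scale * x
proj(x) = [0.420675, -0.284408, 0.861477]
Step 3: Dot product.
a^T * proj(x) = 1*0.420675 + 4*(-0.284408) + 1*0.861477 = 0.1445


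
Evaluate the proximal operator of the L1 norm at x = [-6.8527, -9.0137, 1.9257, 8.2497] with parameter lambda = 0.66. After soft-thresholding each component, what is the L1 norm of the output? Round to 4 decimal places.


Soft-thresholding with lambda = 0.66:
prox(-6.8527) = sign(-6.8527)*max(|-6.8527| - 0.66, 0) = -6.1927
prox(-9.0137) = sign(-9.0137)*max(|-9.0137| - 0.66, 0) = -8.3537
prox(1.9257) = sign(1.9257)*max(|1.9257| - 0.66, 0) = 1.2657
prox(8.2497) = sign(8.2497)*max(|8.2497| - 0.66, 0) = 7.5897
prox(x) = [-6.1927, -8.3537, 1.2657, 7.5897]
||prox(x)||_1 = 6.1927 + 8.3537 + 1.2657 + 7.5897 = 23.4018


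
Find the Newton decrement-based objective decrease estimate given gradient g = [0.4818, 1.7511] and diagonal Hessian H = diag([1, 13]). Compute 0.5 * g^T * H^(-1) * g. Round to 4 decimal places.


Step 1: H is diagonal, so H^(-1) * g = [0.4818, 0.1347].
Step 2: g^T H^(-1) g = sum_i g_i^2 / H_ii
  = (0.4818)^2/1 + (1.7511)^2/13
  = 0.2321 + 0.2359 = 0.468
Step 3: Objective decrease = 0.5 * g^T H^(-1) g = 0.234


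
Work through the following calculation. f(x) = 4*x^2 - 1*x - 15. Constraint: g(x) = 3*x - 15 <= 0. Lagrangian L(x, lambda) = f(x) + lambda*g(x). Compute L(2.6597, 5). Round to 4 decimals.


Step 1: Evaluate f(x).
f(2.6597) = 4*2.6597^2 - 1*2.6597 - 15 = 10.6363
Step 2: Evaluate g(x).
g(2.6597) = 3*2.6597 - 15 = -7.0209
Step 3: Compute Lagrangian.
L = 10.6363 + 5*-7.0209 = -24.4682


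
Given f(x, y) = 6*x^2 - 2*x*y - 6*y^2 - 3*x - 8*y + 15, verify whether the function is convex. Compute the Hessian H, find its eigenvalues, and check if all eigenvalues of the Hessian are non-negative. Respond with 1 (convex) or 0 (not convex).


The Hessian of f(x,y) = 6*x^2 - 2*x*y - 6*y^2 - 3*x - 8*y + 15 is:
H = [[12, -2], [-2, -12]]
Trace = 12 - 12 = 0
Determinant = 12*-12 - (-2)^2 = -148
Discriminant = (0)^2 - 4*-148 = 592.0
Eigenvalues: lambda_1 = -12.1655, lambda_2 = 12.1655
The function is not convex.

0


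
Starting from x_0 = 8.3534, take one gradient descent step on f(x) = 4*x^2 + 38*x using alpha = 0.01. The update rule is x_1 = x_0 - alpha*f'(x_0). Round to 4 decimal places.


We compute the gradient at x_0 and apply the update.
f'(x) = 8*x + 38
f'(8.3534) = 8*8.3534 + 38 = 104.8272
x_1 = 8.3534 - 0.01*104.8272 = 7.3051


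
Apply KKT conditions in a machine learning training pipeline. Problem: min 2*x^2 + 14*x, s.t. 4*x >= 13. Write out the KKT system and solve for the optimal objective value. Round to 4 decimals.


Step 1: Try lambda = 0 (constraint inactive).
x_unc = -14/(2*2) = -3.5
Check: 4*-3.5 = -14.0 < 13 -- violated!
Step 2: Constraint must be active: 4*x = 13
x* = 13/4 = 3.25
lambda = (2*2*3.25 + 14)/4 = 6.75
Step 3: Compute optimal value.
f(x*) = 2*3.25^2 + 14*3.25 = 66.625


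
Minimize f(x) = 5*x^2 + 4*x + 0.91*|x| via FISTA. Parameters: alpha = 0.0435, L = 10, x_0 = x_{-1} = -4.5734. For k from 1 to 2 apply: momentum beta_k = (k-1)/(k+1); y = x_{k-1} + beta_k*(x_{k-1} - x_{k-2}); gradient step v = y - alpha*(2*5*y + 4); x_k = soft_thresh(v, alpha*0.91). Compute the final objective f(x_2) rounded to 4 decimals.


FISTA on f(x) = 5*x^2 + 4*x + 0.91*|x|
L = 10, alpha = 0.0435
Iteration 1: beta = 0.0, y = -4.5734 + 0.0*(-4.5734 + 4.5734) = -4.5734
  grad(y) = -41.734, v = y - alpha*grad = -2.758
  prox(v) = soft_thresh(-2.758, 0.0396) = -2.7184
Iteration 2: beta = 0.3333, y = -2.7184 + 0.3333*(-2.7184 + 4.5734) = -2.1
  grad(y) = -17.0005, v = y - alpha*grad = -1.3605
  prox(v) = soft_thresh(-1.3605, 0.0396) = -1.3209
f(x_2) = 5*(-1.3209)^2 + 4*(-1.3209) + 0.91*|-1.3209| = 4.6427


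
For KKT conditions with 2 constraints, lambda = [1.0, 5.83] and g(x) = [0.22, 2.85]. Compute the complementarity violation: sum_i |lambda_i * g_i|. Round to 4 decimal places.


KKT complementary slackness check:
lambda_1 * g_1 = 1.0 * 0.22 = 0.22
lambda_2 * g_2 = 5.83 * 2.85 = 16.6155
Total violation = 0.22 + 16.6155 = 16.8355


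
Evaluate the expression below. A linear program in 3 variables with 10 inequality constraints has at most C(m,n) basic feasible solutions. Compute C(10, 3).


Each vertex corresponds to some choice of n active constraints out of m, so the number of vertices is at most C(m, n) = m! / (n!(m-n)!).
m = 10, n = 3
Numerator: 10 * 9 * 8
Denominator: 3! = 6
C(10, 3) = 120


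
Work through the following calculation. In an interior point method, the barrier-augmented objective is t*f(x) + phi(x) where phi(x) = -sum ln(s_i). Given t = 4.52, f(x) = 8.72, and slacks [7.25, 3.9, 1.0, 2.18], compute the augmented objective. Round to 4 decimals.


Step 1: Compute log-barrier.
ln values: [1.981, 1.361, 0.0, 0.7793]
phi = -(1.981 + 1.361 + 0.0 + 0.7793) = -4.1213
Step 2: Compute augmented objective.
t*f(x) = 4.52*8.72 = 39.4144
Total = 39.4144 - 4.1213 = 35.2931


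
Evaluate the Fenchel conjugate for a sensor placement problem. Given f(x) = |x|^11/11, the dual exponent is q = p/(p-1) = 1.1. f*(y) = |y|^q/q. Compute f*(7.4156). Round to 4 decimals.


The conjugate exponent q satisfies 1/p + 1/q = 1.
p = 11, so q = 11/(11 - 1) = 1.1
|y|^q = 7.4156^1.1 = 9.0607
f*(7.4156) = 9.0607 / 1.1 = 8.237


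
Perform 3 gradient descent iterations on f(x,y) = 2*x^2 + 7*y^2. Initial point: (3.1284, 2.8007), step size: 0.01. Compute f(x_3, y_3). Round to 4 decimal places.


Gradient descent on f(x,y) = 2*x^2 + 7*y^2.
Starting point: (3.1284, 2.8007), alpha = 0.01
Step 1: grad_x = 2*2*3.1284 = 12.5136, grad_y = 2*7*2.8007 = 39.2098
  x_1 = 3.1284 - 0.01*12.5136 = 3.0033
  y_1 = 2.8007 - 0.01*39.2098 = 2.4086
Step 2: grad_x = 2*2*3.0033 = 12.0131, grad_y = 2*7*2.4086 = 33.7204
  x_2 = 3.0033 - 0.01*12.0131 = 2.8831
  y_2 = 2.4086 - 0.01*33.7204 = 2.0714
Step 3: grad_x = 2*2*2.8831 = 11.5325, grad_y = 2*7*2.0714 = 28.9996
  x_3 = 2.8831 - 0.01*11.5325 = 2.7678
  y_3 = 2.0714 - 0.01*28.9996 = 1.7814
f(2.7678, 1.7814) = 2*2.7678^2 + 7*1.7814^2 = 37.5353


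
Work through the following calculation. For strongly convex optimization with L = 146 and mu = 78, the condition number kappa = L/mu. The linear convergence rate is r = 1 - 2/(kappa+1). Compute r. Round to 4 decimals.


Step 1: Compute the condition number.
kappa = L/mu = 146/78 = 1.8718
Step 2: Compute the convergence rate.
r = 1 - 2/(kappa + 1) = 1 - 2*mu/(L + mu) = (L - mu)/(L + mu) = 68/224 = 0.3036


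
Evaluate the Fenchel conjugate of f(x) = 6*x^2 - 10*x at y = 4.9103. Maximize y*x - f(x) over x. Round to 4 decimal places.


f*(y) = sup_x {y*x - a*x^2 - b*x} = sup_x {(y-b)*x - a*x^2}
FOC: (y - b) - 2a*x = 0 => x* = (y - b)/(2a)
x* = (4.9103 + 10)/(2*6) = 1.2425
f*(4.9103) = (y-b)^2/(4a) = (4.9103 + 10)^2/(4*6)
= 222.317/24 = 9.2632


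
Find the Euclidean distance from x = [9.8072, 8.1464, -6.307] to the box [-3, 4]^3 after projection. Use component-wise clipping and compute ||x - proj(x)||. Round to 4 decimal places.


Project each component onto [-3, 4].
clip(9.8072) = 4.0, clip(8.1464) = 4.0, clip(-6.307) = -3.0
Projection = [4.0, 4.0, -3.0]
Squared diffs: [33.7236, 17.1926, 10.9362]
Distance = sqrt(61.8524) = 7.8646


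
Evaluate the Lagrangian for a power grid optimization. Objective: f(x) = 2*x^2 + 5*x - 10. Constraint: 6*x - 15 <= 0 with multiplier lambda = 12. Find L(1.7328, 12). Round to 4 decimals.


Step 1: Evaluate f(x).
f(1.7328) = 2*1.7328^2 + 5*1.7328 - 10 = 4.6692
Step 2: Evaluate g(x).
g(1.7328) = 6*1.7328 - 15 = -4.6032
Step 3: Compute Lagrangian.
L = 4.6692 + 12*-4.6032 = -50.5692


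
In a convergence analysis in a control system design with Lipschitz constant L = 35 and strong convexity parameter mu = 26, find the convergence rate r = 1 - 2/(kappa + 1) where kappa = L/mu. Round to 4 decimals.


Step 1: Compute the condition number.
kappa = L/mu = 35/26 = 1.3462
Step 2: Compute the convergence rate.
r = 1 - 2/(kappa + 1) = 1 - 2*mu/(L + mu) = (L - mu)/(L + mu) = 9/61 = 0.1475


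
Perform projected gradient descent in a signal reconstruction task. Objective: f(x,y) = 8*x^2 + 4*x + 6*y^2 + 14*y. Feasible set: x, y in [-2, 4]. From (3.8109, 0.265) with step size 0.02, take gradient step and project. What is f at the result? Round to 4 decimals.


Step 1: Compute gradient at (3.8109, 0.265).
grad_x = 2*8*3.8109 + 4 = 64.9744
grad_y = 2*6*0.265 + 14 = 17.18
Step 2: Gradient step.
x_raw = 3.8109 - 0.02*64.9744 = 2.5114
y_raw = 0.265 - 0.02*17.18 = -0.0786
Step 3: Project onto [-2, 4].
x_proj = clip(2.5114) = 2.5114
y_proj = clip(-0.0786) = -0.0786
Step 4: Evaluate f.
f(2.5114, -0.0786) = 59.4398


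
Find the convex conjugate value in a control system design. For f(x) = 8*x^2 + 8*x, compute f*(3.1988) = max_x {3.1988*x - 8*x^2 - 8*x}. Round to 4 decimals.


f*(y) = sup_x {y*x - a*x^2 - b*x} = sup_x {(y-b)*x - a*x^2}
FOC: (y - b) - 2a*x = 0 => x* = (y - b)/(2a)
x* = (3.1988 - 8)/(2*8) = -0.3001
f*(3.1988) = (y-b)^2/(4a) = (3.1988 - 8)^2/(4*8)
= 23.0515/32 = 0.7204


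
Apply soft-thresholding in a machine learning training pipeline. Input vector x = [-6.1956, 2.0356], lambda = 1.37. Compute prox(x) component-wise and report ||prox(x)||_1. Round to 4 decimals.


Soft-thresholding with lambda = 1.37:
prox(-6.1956) = sign(-6.1956)*max(|-6.1956| - 1.37, 0) = -4.8256
prox(2.0356) = sign(2.0356)*max(|2.0356| - 1.37, 0) = 0.6656
prox(x) = [-4.8256, 0.6656]
||prox(x)||_1 = 4.8256 + 0.6656 = 5.4912


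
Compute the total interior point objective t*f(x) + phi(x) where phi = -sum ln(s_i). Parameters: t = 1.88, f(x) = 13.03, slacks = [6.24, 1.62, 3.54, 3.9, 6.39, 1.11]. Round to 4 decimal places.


Step 1: Compute log-barrier.
ln values: [1.831, 0.4824, 1.2641, 1.361, 1.8547, 0.1044]
phi = -(1.831 + 0.4824 + 1.2641 + 1.361 + 1.8547 + 0.1044) = -6.8976
Step 2: Compute augmented objective.
t*f(x) = 1.88*13.03 = 24.4964
Total = 24.4964 - 6.8976 = 17.5988


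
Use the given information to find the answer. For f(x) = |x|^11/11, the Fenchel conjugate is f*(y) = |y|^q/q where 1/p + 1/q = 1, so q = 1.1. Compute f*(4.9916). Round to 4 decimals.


The conjugate exponent q satisfies 1/p + 1/q = 1.
p = 11, so q = 11/(11 - 1) = 1.1
|y|^q = 4.9916^1.1 = 5.8622
f*(4.9916) = 5.8622 / 1.1 = 5.3293


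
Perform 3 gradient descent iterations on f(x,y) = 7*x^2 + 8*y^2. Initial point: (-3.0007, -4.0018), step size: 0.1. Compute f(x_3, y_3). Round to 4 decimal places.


Gradient descent on f(x,y) = 7*x^2 + 8*y^2.
Starting point: (-3.0007, -4.0018), alpha = 0.1
Step 1: grad_x = 2*7*-3.0007 = -42.0098, grad_y = 2*8*-4.0018 = -64.0288
  x_1 = -3.0007 - 0.1*-42.0098 = 1.2003
  y_1 = -4.0018 - 0.1*-64.0288 = 2.4011
Step 2: grad_x = 2*7*1.2003 = 16.8039, grad_y = 2*8*2.4011 = 38.4173
  x_2 = 1.2003 - 0.1*16.8039 = -0.4801
  y_2 = 2.4011 - 0.1*38.4173 = -1.4406
Step 3: grad_x = 2*7*-0.4801 = -6.7216, grad_y = 2*8*-1.4406 = -23.0504
  x_3 = -0.4801 - 0.1*-6.7216 = 0.192
  y_3 = -1.4406 - 0.1*-23.0504 = 0.8644
f(0.192, 0.8644) = 7*0.192^2 + 8*0.8644^2 = 6.2355


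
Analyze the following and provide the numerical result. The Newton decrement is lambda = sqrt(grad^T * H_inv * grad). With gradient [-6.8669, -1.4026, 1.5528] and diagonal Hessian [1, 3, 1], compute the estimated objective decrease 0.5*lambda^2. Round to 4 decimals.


Step 1: H is diagonal, so H^(-1) * g = [-6.8669, -0.4675, 1.5528].
Step 2: g^T H^(-1) g = sum_i g_i^2 / H_ii
  = (-6.8669)^2/1 + (-1.4026)^2/3 + (1.5528)^2/1
  = 47.1543 + 0.6558 + 2.4112 = 50.2213
Step 3: Objective decrease = 0.5 * g^T H^(-1) g = 25.1106


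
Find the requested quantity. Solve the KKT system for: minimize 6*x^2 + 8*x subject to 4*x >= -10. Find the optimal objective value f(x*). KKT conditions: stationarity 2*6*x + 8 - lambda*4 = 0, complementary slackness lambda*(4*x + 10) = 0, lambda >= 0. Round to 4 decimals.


Step 1: Try lambda = 0 (constraint inactive).
Stationarity: 2*6*x + 8 = 0
x* = -8/(2*6) = -2/3 = -0.6667 (rounded; the exact value -2/3 is used below)
Check constraint: 4*-0.6667 = -2.6668 >= -10 -- satisfied.
Step 2: Compute optimal value.
f(x*) = 6*(-2/3)^2 + 8*(-2/3) = -2.6667


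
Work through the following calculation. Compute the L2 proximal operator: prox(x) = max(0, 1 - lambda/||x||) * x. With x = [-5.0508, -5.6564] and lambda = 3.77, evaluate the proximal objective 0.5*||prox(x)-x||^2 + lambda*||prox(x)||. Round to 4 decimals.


Step 1: Compute ||x||.
||x|| = 7.5832
Step 2: Compute scaling factor.
scale = max(0, 1 - 3.77/7.5832) = 0.5029
Step 3: prox(x) = [-2.5398, -2.8443]
||prox(x)|| = 3.8132
Step 4: Proximal objective.
0.5*||prox-x||^2 = 7.1065
lambda*||prox|| = 14.3758
Total = 21.4823


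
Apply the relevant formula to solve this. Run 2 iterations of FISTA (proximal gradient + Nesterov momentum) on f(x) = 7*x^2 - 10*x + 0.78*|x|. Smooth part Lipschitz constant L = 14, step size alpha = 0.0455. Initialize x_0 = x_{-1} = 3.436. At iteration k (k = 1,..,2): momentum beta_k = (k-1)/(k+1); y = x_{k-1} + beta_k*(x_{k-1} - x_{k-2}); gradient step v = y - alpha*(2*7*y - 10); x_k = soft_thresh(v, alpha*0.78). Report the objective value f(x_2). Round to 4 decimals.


FISTA on f(x) = 7*x^2 - 10*x + 0.78*|x|
L = 14, alpha = 0.0455
Iteration 1: beta = 0.0, y = 3.436 + 0.0*(3.436 - 3.436) = 3.436
  grad(y) = 38.104, v = y - alpha*grad = 1.7023
  prox(v) = soft_thresh(1.7023, 0.0355) = 1.6668
Iteration 2: beta = 0.3333, y = 1.6668 + 0.3333*(1.6668 - 3.436) = 1.077
  grad(y) = 5.0785, v = y - alpha*grad = 0.846
  prox(v) = soft_thresh(0.846, 0.0355) = 0.8105
f(x_2) = 7*0.8105^2 - 10*0.8105 + 0.78*|0.8105| = -2.8745


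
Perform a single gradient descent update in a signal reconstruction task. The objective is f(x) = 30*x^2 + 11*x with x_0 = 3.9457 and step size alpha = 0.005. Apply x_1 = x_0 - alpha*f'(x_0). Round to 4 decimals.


We compute the gradient at x_0 and apply the update.
f'(x) = 60*x + 11
f'(3.9457) = 60*3.9457 + 11 = 247.742
x_1 = 3.9457 - 0.005*247.742 = 2.707


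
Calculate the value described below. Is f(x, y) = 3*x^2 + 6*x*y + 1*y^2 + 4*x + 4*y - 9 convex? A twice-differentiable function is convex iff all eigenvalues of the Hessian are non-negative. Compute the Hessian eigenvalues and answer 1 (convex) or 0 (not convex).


The Hessian of f(x,y) = 3*x^2 + 6*x*y + 1*y^2 + 4*x + 4*y - 9 is:
H = [[6, 6], [6, 2]]
Trace = 6 + 2 = 8
Determinant = 6*2 - (6)^2 = -24
Discriminant = (8)^2 - 4*-24 = 160.0
Eigenvalues: lambda_1 = -2.3246, lambda_2 = 10.3246
The function is not convex.

0


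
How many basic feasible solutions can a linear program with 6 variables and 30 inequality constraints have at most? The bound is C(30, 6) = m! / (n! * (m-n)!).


Each vertex corresponds to some choice of n active constraints out of m, so the number of vertices is at most C(m, n) = m! / (n!(m-n)!).
m = 30, n = 6
Numerator: 30 * 29 * 28 * 27 * 26 * 25
Denominator: 6! = 720
C(30, 6) = 593775


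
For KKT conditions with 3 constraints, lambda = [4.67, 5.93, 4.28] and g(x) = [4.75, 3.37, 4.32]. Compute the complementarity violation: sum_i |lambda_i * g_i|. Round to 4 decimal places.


KKT complementary slackness check:
lambda_1 * g_1 = 4.67 * 4.75 = 22.1825
lambda_2 * g_2 = 5.93 * 3.37 = 19.9841
lambda_3 * g_3 = 4.28 * 4.32 = 18.4896
Total violation = 22.1825 + 19.9841 + 18.4896 = 60.6562


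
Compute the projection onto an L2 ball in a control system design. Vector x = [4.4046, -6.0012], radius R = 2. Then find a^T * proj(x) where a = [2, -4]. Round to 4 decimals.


Step 1: Compute ||x|| (intermediates to 6 decimals).
||x|| = sqrt(4.4046^2 + (-6.0012)^2) = 7.444119
Step 2: Project.
Since ||x|| > R, scale = R/||x|| = 2/7.444119 = 0.268668, proj(x) = scale * x
proj(x) = [1.183375, -1.61233]
Step 3: Dot product.
a^T * proj(x) = 2*1.183375 - 4*(-1.61233) = 8.8161


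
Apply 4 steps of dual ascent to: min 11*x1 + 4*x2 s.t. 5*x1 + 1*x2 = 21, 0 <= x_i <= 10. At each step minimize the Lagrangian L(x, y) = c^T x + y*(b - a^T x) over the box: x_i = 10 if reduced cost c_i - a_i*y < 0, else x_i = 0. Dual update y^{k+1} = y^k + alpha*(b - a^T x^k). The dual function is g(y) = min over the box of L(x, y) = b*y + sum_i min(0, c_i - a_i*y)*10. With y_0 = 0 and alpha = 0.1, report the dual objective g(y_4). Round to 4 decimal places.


Dual ascent for LP: min 11*x1 + 4*x2, 5*x1 + 1*x2 = 21, 0 <= x_i <= 10
Step 1: y^k = 0.0, reduced costs: (11.0, 4.0)
  x^k = (0.0, 0.0), subgradient = b - a^T x = 21.0
  y^{k+1} = 0.0 + 0.1*21.0 = 2.1
Step 2: y^k = 2.1, reduced costs: (0.5, 1.9)
  x^k = (0.0, 0.0), subgradient = b - a^T x = 21.0
  y^{k+1} = 2.1 + 0.1*21.0 = 4.2
Step 3: y^k = 4.2, reduced costs: (-10.0, -0.2)
  x^k = (10.0, 10.0), subgradient = b - a^T x = -39.0
  y^{k+1} = 4.2 + 0.1*-39.0 = 0.3
Step 4: y^k = 0.3, reduced costs: (9.5, 3.7)
  x^k = (0.0, 0.0), subgradient = b - a^T x = 21.0
  y^{k+1} = 0.3 + 0.1*21.0 = 2.4
Dual objective at y_4 = 2.4: reduced costs (-1.0, 1.6), box minimizer x = (10.0, 0.0)
g(y_4) = b*y + (c1 - a1*y)*x1 + (c2 - a2*y)*x2 = 21*2.4 + (-1.0)*10.0 + 1.6*0.0 = 50.4 - 10.0 + 0.0 = 40.4


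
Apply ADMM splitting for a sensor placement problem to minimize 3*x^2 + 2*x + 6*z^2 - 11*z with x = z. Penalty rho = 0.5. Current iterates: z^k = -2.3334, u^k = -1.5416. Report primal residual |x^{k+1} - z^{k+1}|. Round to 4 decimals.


ADMM iteration with rho = 0.5, z^k = -2.3334, u^k = -1.5416
Step 1: x-update.
Minimize 3*x^2 + 2*x + (0.5/2)*(x + 2.3334 - 1.5416)^2
FOC: (2*3 + 0.5)*x = -2 + 0.5*(-2.3334 + 1.5416)
x^{k+1} = -0.3686
Step 2: z-update.
Minimize 6*z^2 - 11*z + (0.5/2)*(-0.3686 - z - 1.5416)^2
FOC: (2*6 + 0.5)*z = 11 + 0.5*(-0.3686 - 1.5416)
z^{k+1} = 0.8036
Step 3: u-update.
u^{k+1} = -1.5416 - 0.3686 - 0.8036 = -2.7138
Step 4: Primal residual = |-0.3686 - 0.8036| = 1.1722


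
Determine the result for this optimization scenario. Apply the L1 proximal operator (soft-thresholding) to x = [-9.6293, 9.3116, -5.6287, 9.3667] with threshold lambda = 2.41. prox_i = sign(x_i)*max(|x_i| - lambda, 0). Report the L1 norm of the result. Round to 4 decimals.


Soft-thresholding with lambda = 2.41:
prox(-9.6293) = sign(-9.6293)*max(|-9.6293| - 2.41, 0) = -7.2193
prox(9.3116) = sign(9.3116)*max(|9.3116| - 2.41, 0) = 6.9016
prox(-5.6287) = sign(-5.6287)*max(|-5.6287| - 2.41, 0) = -3.2187
prox(9.3667) = sign(9.3667)*max(|9.3667| - 2.41, 0) = 6.9567
prox(x) = [-7.2193, 6.9016, -3.2187, 6.9567]
||prox(x)||_1 = 7.2193 + 6.9016 + 3.2187 + 6.9567 = 24.2963


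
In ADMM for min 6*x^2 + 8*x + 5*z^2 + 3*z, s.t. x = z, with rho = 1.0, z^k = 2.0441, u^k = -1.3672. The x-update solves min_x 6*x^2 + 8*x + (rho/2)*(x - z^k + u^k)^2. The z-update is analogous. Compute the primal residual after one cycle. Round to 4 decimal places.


ADMM iteration with rho = 1.0, z^k = 2.0441, u^k = -1.3672
Step 1: x-update.
Minimize 6*x^2 + 8*x + (1.0/2)*(x - 2.0441 - 1.3672)^2
FOC: (2*6 + 1.0)*x = -8 + 1.0*(2.0441 + 1.3672)
x^{k+1} = -0.353
Step 2: z-update.
Minimize 5*z^2 + 3*z + (1.0/2)*(-0.353 - z - 1.3672)^2
FOC: (2*5 + 1.0)*z = -3 + 1.0*(-0.353 - 1.3672)
z^{k+1} = -0.4291
Step 3: u-update.
u^{k+1} = -1.3672 - 0.353 + 0.4291 = -1.2911
Step 4: Primal residual = |-0.353 + 0.4291| = 0.0761


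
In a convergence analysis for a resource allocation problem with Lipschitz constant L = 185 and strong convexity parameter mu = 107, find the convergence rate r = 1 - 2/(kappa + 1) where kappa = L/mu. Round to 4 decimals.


Step 1: Compute the condition number.
kappa = L/mu = 185/107 = 1.729
Step 2: Compute the convergence rate.
r = 1 - 2/(kappa + 1) = 1 - 2*mu/(L + mu) = (L - mu)/(L + mu) = 78/292 = 0.2671


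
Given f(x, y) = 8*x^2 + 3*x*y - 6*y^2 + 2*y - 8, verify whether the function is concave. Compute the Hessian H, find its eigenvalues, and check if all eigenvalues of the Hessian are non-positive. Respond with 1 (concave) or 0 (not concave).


The Hessian of f(x,y) = 8*x^2 + 3*x*y - 6*y^2 + 2*y - 8 is:
H = [[16, 3], [3, -12]]
Trace = 16 - 12 = 4
Determinant = 16*-12 - (3)^2 = -201
Discriminant = (4)^2 - 4*-201 = 820.0
Eigenvalues: lambda_1 = -12.3178, lambda_2 = 16.3178
The function is not concave.

0


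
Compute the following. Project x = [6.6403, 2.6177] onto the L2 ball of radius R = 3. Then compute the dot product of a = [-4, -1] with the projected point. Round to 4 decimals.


Step 1: Compute ||x|| (intermediates to 6 decimals).
||x|| = sqrt(6.6403^2 + 2.6177^2) = 7.137642
Step 2: Project.
Since ||x|| > R, scale = R/||x|| = 3/7.137642 = 0.420307, proj(x) = scale * x
proj(x) = [2.790965, 1.100238]
Step 3: Dot product.
a^T * proj(x) = -4*2.790965 - 1*1.100238 = -12.2641


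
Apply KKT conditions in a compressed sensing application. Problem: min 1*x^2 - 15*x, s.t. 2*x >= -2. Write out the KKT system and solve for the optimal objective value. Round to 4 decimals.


Step 1: Try lambda = 0 (constraint inactive).
Stationarity: 2*1*x - 15 = 0
x* = 15/(2*1) = 7.5
Check constraint: 2*7.5 = 15.0 >= -2 -- satisfied.
Step 2: Compute optimal value.
f(x*) = 1*7.5^2 - 15*7.5 = -56.25


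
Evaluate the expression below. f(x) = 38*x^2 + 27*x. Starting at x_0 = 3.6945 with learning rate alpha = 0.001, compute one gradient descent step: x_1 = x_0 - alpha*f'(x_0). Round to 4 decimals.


We compute the gradient at x_0 and apply the update.
f'(x) = 76*x + 27
f'(3.6945) = 76*3.6945 + 27 = 307.782
x_1 = 3.6945 - 0.001*307.782 = 3.3867


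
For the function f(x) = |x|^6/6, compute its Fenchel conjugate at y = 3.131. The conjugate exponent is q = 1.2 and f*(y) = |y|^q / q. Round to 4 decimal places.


The conjugate exponent q satisfies 1/p + 1/q = 1.
p = 6, so q = 6/(6 - 1) = 1.2
|y|^q = 3.131^1.2 = 3.9339
f*(3.131) = 3.9339 / 1.2 = 3.2782


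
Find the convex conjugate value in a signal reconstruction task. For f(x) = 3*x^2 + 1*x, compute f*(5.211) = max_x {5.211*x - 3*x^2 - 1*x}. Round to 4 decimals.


f*(y) = sup_x {y*x - a*x^2 - b*x} = sup_x {(y-b)*x - a*x^2}
FOC: (y - b) - 2a*x = 0 => x* = (y - b)/(2a)
x* = (5.211 - 1)/(2*3) = 0.7018
f*(5.211) = (y-b)^2/(4a) = (5.211 - 1)^2/(4*3)
= 17.7325/12 = 1.4777


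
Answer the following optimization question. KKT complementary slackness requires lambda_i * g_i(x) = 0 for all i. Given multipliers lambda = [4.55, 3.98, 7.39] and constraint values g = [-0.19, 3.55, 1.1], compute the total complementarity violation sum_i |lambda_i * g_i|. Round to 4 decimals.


KKT complementary slackness check:
lambda_1 * g_1 = 4.55 * -0.19 = -0.8645
lambda_2 * g_2 = 3.98 * 3.55 = 14.129
lambda_3 * g_3 = 7.39 * 1.1 = 8.129
Total violation = 0.8645 + 14.129 + 8.129 = 23.1225


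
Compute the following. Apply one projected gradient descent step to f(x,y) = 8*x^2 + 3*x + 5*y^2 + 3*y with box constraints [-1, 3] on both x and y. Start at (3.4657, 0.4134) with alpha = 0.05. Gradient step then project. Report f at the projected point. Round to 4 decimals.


Step 1: Compute gradient at (3.4657, 0.4134).
grad_x = 2*8*3.4657 + 3 = 58.4512
grad_y = 2*5*0.4134 + 3 = 7.134
Step 2: Gradient step.
x_raw = 3.4657 - 0.05*58.4512 = 0.5431
y_raw = 0.4134 - 0.05*7.134 = 0.0567
Step 3: Project onto [-1, 3].
x_proj = clip(0.5431) = 0.5431
y_proj = clip(0.0567) = 0.0567
Step 4: Evaluate f.
f(0.5431, 0.0567) = 4.1756


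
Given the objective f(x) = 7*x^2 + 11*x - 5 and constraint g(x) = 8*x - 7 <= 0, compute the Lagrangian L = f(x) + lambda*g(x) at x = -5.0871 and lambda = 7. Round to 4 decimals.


Step 1: Evaluate f(x).
f(-5.0871) = 7*(-5.0871)^2 + 11*(-5.0871) - 5 = 120.192
Step 2: Evaluate g(x).
g(-5.0871) = 8*-5.0871 - 7 = -47.6968
Step 3: Compute Lagrangian.
L = 120.192 + 7*-47.6968 = -213.6856


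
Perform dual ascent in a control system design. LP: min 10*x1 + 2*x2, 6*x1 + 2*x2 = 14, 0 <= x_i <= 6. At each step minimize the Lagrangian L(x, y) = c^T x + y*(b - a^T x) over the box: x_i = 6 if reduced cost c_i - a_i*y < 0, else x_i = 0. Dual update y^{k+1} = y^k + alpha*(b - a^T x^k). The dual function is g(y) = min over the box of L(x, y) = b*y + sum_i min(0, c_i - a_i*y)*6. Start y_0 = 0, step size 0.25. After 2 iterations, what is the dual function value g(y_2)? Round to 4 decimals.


Dual ascent for LP: min 10*x1 + 2*x2, 6*x1 + 2*x2 = 14, 0 <= x_i <= 6
Step 1: y^k = 0.0, reduced costs: (10.0, 2.0)
  x^k = (0.0, 0.0), subgradient = b - a^T x = 14.0
  y^{k+1} = 0.0 + 0.25*14.0 = 3.5
Step 2: y^k = 3.5, reduced costs: (-11.0, -5.0)
  x^k = (6.0, 6.0), subgradient = b - a^T x = -34.0
  y^{k+1} = 3.5 + 0.25*-34.0 = -5.0
Dual objective at y_2 = -5.0: reduced costs (40.0, 12.0), box minimizer x = (0.0, 0.0)
g(y_2) = b*y + (c1 - a1*y)*x1 + (c2 - a2*y)*x2 = 14*(-5.0) + 40.0*0.0 + 12.0*0.0 = -70.0 + 0.0 + 0.0 = -70.0


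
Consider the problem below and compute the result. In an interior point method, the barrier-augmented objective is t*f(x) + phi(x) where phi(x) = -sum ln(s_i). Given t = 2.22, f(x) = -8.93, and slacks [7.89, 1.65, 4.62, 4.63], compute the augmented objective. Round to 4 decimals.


Step 1: Compute log-barrier.
ln values: [2.0656, 0.5008, 1.5304, 1.5326]
phi = -(2.0656 + 0.5008 + 1.5304 + 1.5326) = -5.6293
Step 2: Compute augmented objective.
t*f(x) = 2.22*-8.93 = -19.8246
Total = -19.8246 - 5.6293 = -25.4539


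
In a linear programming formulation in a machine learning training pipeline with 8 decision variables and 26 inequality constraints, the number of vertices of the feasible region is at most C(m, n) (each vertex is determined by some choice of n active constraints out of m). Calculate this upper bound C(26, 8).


Each vertex corresponds to some choice of n active constraints out of m, so the number of vertices is at most C(m, n) = m! / (n!(m-n)!).
m = 26, n = 8
Numerator: 26 * 25 * 24 * 23 * 22 * 21 * 20 * 19
Denominator: 8! = 40320
C(26, 8) = 1562275


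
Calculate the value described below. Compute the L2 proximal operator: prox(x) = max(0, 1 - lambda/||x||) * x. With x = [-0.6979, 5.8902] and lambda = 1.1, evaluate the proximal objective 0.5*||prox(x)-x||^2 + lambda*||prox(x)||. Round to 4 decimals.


Step 1: Compute ||x||.
||x|| = 5.9314
Step 2: Compute scaling factor.
scale = max(0, 1 - 1.1/5.9314) = 0.8145
Step 3: prox(x) = [-0.5685, 4.7978]
||prox(x)|| = 4.8314
Step 4: Proximal objective.
0.5*||prox-x||^2 = 0.605
lambda*||prox|| = 5.3145
Total = 5.9195


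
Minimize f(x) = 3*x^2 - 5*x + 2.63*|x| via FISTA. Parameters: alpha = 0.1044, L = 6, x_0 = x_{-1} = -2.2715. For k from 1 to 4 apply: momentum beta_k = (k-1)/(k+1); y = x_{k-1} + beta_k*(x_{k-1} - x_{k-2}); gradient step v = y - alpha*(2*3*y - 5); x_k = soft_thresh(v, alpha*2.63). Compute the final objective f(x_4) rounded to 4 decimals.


FISTA on f(x) = 3*x^2 - 5*x + 2.63*|x|
L = 6, alpha = 0.1044
Iteration 1: beta = 0.0, y = -2.2715 + 0.0*(-2.2715 + 2.2715) = -2.2715
  grad(y) = -18.629, v = y - alpha*grad = -0.3266
  prox(v) = soft_thresh(-0.3266, 0.2746) = -0.0521
Iteration 2: beta = 0.3333, y = -0.0521 + 0.3333*(-0.0521 + 2.2715) = 0.6878
  grad(y) = -0.8735, v = y - alpha*grad = 0.7789
  prox(v) = soft_thresh(0.7789, 0.2746) = 0.5044
Iteration 3: beta = 0.5, y = 0.5044 + 0.5*(0.5044 + 0.0521) = 0.7826
  grad(y) = -0.3045, v = y - alpha*grad = 0.8144
  prox(v) = soft_thresh(0.8144, 0.2746) = 0.5398
Iteration 4: beta = 0.6, y = 0.5398 + 0.6*(0.5398 - 0.5044) = 0.5611
  grad(y) = -1.6336, v = y - alpha*grad = 0.7316
  prox(v) = soft_thresh(0.7316, 0.2746) = 0.457
f(x_4) = 3*0.457^2 - 5*0.457 + 2.63*|0.457| = -0.4565


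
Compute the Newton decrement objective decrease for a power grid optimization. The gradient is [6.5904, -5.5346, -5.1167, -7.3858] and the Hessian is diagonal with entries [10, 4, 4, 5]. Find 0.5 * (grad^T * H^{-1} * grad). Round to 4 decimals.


Step 1: H is diagonal, so H^(-1) * g = [0.659, -1.3837, -1.2792, -1.4772].
Step 2: g^T H^(-1) g = sum_i g_i^2 / H_ii
  = (6.5904)^2/10 + (-5.5346)^2/4 + (-5.1167)^2/4 + (-7.3858)^2/5
  = 4.3433 + 7.6579 + 6.5452 + 10.91 = 29.4564
Step 3: Objective decrease = 0.5 * g^T H^(-1) g = 14.7282


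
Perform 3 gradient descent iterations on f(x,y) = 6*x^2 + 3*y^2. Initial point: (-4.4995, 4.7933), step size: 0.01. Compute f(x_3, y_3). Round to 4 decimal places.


Gradient descent on f(x,y) = 6*x^2 + 3*y^2.
Starting point: (-4.4995, 4.7933), alpha = 0.01
Step 1: grad_x = 2*6*-4.4995 = -53.994, grad_y = 2*3*4.7933 = 28.7598
  x_1 = -4.4995 - 0.01*-53.994 = -3.9596
  y_1 = 4.7933 - 0.01*28.7598 = 4.5057
Step 2: grad_x = 2*6*-3.9596 = -47.5147, grad_y = 2*3*4.5057 = 27.0342
  x_2 = -3.9596 - 0.01*-47.5147 = -3.4844
  y_2 = 4.5057 - 0.01*27.0342 = 4.2354
Step 3: grad_x = 2*6*-3.4844 = -41.813, grad_y = 2*3*4.2354 = 25.4122
  x_3 = -3.4844 - 0.01*-41.813 = -3.0663
  y_3 = 4.2354 - 0.01*25.4122 = 3.9812
f(-3.0663, 3.9812) = 6*(-3.0663)^2 + 3*3.9812^2 = 103.9633


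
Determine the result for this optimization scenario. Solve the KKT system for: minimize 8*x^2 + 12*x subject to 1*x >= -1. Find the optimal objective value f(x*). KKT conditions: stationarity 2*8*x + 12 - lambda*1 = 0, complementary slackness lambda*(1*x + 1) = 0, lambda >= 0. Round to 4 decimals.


Step 1: Try lambda = 0 (constraint inactive).
Stationarity: 2*8*x + 12 = 0
x* = -12/(2*8) = -0.75
Check constraint: 1*-0.75 = -0.75 >= -1 -- satisfied.
Step 2: Compute optimal value.
f(x*) = 8*(-0.75)^2 + 12*(-0.75) = -4.5


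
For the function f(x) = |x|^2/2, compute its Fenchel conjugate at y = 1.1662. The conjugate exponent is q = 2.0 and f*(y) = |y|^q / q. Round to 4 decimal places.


The conjugate exponent q satisfies 1/p + 1/q = 1.
p = 2, so q = 2/(2 - 1) = 2.0
|y|^q = 1.1662^2.0 = 1.36
f*(1.1662) = 1.36 / 2.0 = 0.68


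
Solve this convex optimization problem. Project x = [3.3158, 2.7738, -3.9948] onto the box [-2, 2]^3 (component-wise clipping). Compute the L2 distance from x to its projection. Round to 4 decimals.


Project each component onto [-2, 2].
clip(3.3158) = 2.0, clip(2.7738) = 2.0, clip(-3.9948) = -2.0
Projection = [2.0, 2.0, -2.0]
Squared diffs: [1.7313, 0.5988, 3.9792]
Distance = sqrt(6.3093) = 2.5118


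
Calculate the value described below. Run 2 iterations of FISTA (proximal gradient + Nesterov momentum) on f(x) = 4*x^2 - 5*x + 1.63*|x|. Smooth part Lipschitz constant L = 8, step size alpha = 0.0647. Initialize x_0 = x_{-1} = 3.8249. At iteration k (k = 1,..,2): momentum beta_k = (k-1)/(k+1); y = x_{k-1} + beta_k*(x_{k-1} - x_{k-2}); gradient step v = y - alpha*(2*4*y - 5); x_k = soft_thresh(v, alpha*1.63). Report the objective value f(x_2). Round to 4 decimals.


FISTA on f(x) = 4*x^2 - 5*x + 1.63*|x|
L = 8, alpha = 0.0647
Iteration 1: beta = 0.0, y = 3.8249 + 0.0*(3.8249 - 3.8249) = 3.8249
  grad(y) = 25.5992, v = y - alpha*grad = 2.1686
  prox(v) = soft_thresh(2.1686, 0.1055) = 2.0632
Iteration 2: beta = 0.3333, y = 2.0632 + 0.3333*(2.0632 - 3.8249) = 1.4759
  grad(y) = 6.8074, v = y - alpha*grad = 1.0355
  prox(v) = soft_thresh(1.0355, 0.1055) = 0.93
f(x_2) = 4*0.93^2 - 5*0.93 + 1.63*|0.93| = 0.3256


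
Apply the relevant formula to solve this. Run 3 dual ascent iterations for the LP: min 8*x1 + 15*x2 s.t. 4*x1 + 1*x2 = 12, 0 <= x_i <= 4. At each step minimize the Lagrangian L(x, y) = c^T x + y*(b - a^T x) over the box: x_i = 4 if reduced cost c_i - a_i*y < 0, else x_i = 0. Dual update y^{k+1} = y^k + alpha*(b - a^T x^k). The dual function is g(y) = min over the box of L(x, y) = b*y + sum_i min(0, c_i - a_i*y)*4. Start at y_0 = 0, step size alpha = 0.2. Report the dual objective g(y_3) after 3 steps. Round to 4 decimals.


Dual ascent for LP: min 8*x1 + 15*x2, 4*x1 + 1*x2 = 12, 0 <= x_i <= 4
Step 1: y^k = 0.0, reduced costs: (8.0, 15.0)
  x^k = (0.0, 0.0), subgradient = b - a^T x = 12.0
  y^{k+1} = 0.0 + 0.2*12.0 = 2.4
Step 2: y^k = 2.4, reduced costs: (-1.6, 12.6)
  x^k = (4.0, 0.0), subgradient = b - a^T x = -4.0
  y^{k+1} = 2.4 + 0.2*-4.0 = 1.6
Step 3: y^k = 1.6, reduced costs: (1.6, 13.4)
  x^k = (0.0, 0.0), subgradient = b - a^T x = 12.0
  y^{k+1} = 1.6 + 0.2*12.0 = 4.0
Dual objective at y_3 = 4.0: reduced costs (-8.0, 11.0), box minimizer x = (4.0, 0.0)
g(y_3) = b*y + (c1 - a1*y)*x1 + (c2 - a2*y)*x2 = 12*4.0 + (-8.0)*4.0 + 11.0*0.0 = 48.0 - 32.0 + 0.0 = 16.0


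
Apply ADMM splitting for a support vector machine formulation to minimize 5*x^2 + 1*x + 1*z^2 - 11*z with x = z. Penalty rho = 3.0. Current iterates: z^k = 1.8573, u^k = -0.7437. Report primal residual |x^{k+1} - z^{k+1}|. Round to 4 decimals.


ADMM iteration with rho = 3.0, z^k = 1.8573, u^k = -0.7437
Step 1: x-update.
Minimize 5*x^2 + 1*x + (3.0/2)*(x - 1.8573 - 0.7437)^2
FOC: (2*5 + 3.0)*x = -1 + 3.0*(1.8573 + 0.7437)
x^{k+1} = 0.5233
Step 2: z-update.
Minimize 1*z^2 - 11*z + (3.0/2)*(0.5233 - z - 0.7437)^2
FOC: (2*1 + 3.0)*z = 11 + 3.0*(0.5233 - 0.7437)
z^{k+1} = 2.0678
Step 3: u-update.
u^{k+1} = -0.7437 + 0.5233 - 2.0678 = -2.2882
Step 4: Primal residual = |0.5233 - 2.0678| = 1.5445


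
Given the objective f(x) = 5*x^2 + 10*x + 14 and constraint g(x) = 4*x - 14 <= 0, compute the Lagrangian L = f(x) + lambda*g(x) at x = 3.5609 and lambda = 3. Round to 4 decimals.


Step 1: Evaluate f(x).
f(3.5609) = 5*3.5609^2 + 10*3.5609 + 14 = 113.009
Step 2: Evaluate g(x).
g(3.5609) = 4*3.5609 - 14 = 0.2436
Step 3: Compute Lagrangian.
L = 113.009 + 3*0.2436 = 113.7398


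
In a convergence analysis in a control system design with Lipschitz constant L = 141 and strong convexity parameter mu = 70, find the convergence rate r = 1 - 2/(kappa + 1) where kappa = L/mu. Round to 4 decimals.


Step 1: Compute the condition number.
kappa = L/mu = 141/70 = 2.0143
Step 2: Compute the convergence rate.
r = 1 - 2/(kappa + 1) = 1 - 2*mu/(L + mu) = (L - mu)/(L + mu) = 71/211 = 0.3365
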